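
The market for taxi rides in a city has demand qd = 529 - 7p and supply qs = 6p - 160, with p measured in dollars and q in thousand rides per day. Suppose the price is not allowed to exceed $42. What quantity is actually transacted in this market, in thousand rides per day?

Without the control the market clears where 529 - 7p = 6p - 160, i.e. p* = 53 and q* = 158.
The ceiling of 42 is below the equilibrium price 53, so it binds.
At p = 42: qd = 529 - 7·42 = 235 and qs = 6·42 - 160 = 92.
The quantity actually transacted is the short side, supply: 92.

92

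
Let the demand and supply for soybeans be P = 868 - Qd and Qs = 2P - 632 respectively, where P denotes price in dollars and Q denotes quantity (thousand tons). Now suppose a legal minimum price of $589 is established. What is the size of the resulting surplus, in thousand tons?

Rearranging demand gives Qd = 868 - P. Setting quantity demanded equal to quantity supplied, 868 - P = 2P - 632, gives P* = 500 and Q* = 368.
Since 589 > 500, the floor is binding.
At P = 589: Qd = 868 - 589 = 279 and Qs = 2·589 - 632 = 546.
Surplus = Qs - Qd = 546 - 279 = 267.

267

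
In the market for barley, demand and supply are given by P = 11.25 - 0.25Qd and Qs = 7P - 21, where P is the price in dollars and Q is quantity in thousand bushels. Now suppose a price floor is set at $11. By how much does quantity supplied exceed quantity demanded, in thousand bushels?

55

Rearranging demand gives Qd = 45 - 4P. Equilibrium: 45 - 4P = 7P - 21, so 66 = 11P and P* = 6, Q* = 21.
Because the floor (11) lies above the market-clearing price, it is binding.
At P = 11: Qd = 45 - 4·11 = 1 and Qs = 7·11 - 21 = 56.
Surplus = Qs - Qd = 56 - 1 = 55.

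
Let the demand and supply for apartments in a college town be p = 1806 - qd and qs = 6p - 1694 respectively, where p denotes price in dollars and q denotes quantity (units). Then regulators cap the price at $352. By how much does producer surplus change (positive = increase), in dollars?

Rearranging demand gives qd = 1806 - p. Equilibrium: 1806 - p = 6p - 1694, so 3500 = 7p and p* = 500, q* = 1306.
The ceiling of 352 is below the equilibrium price 500, so it binds.
At p = 352: qd = 1806 - 352 = 1454 and qs = 6·352 - 1694 = 418.
Producer surplus without the control is ½ · (500 - 847/3) · 1306 = 426409/3.
With the ceiling, producers sell 418 units at 352, so PS = ½ · (352 - 847/3) · 418 = 43681/3.
Change in producer surplus = 43681/3 - 426409/3 = -127576.

-127576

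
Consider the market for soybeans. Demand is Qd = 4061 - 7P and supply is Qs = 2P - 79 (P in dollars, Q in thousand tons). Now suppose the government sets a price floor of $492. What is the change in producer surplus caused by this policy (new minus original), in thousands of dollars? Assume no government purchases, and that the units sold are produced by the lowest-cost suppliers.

7200

Without the control the market clears where 4061 - 7P = 2P - 79, i.e. P* = 460 and Q* = 841.
The floor of 492 is above the equilibrium price 460, so it binds.
At P = 492: Qd = 4061 - 7·492 = 617 and Qs = 2·492 - 79 = 905.
Producer surplus without the control is ½ · (460 - 39.5) · 841 = 176820.25.
With the floor, 617 units are sold at 492. The supply price at Q = 617 is 348, so PS = ½ · [(492 - 39.5) + (492 - 348)] · 617 = 184020.25.
Change in producer surplus = 184020.25 - 176820.25 = 7200.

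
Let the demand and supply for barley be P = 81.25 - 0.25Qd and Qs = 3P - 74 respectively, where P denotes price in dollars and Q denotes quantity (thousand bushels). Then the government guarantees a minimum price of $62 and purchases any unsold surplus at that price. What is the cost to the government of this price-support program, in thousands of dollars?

Rearranging demand gives Qd = 325 - 4P. Equilibrium: 325 - 4P = 3P - 74, so 399 = 7P and P* = 57, Q* = 97.
Since 62 > 57, the floor is binding.
At P = 62: Qd = 325 - 4·62 = 77 and Qs = 3·62 - 74 = 112.
Surplus = Qs - Qd = 35.
Government expenditure = surplus × support price = 35 × 62 = 2170.

2170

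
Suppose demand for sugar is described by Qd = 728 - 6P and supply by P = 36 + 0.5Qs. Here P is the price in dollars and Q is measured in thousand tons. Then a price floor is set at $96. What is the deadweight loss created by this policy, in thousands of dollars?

Rearranging supply gives Qs = 2P - 72. Setting quantity demanded equal to quantity supplied, 728 - 6P = 2P - 72, gives P* = 100 and Q* = 128.
The floor of 96 is below the equilibrium price 100, so it is not binding; the market clears at P* = 100, Q* = 128.
Since the control does not bind, no trades are prevented and deadweight loss is zero.

0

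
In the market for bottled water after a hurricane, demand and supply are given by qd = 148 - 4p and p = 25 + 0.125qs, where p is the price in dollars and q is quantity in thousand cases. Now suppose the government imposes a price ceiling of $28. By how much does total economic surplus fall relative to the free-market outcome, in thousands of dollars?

Rearranging supply gives qs = 8p - 200. Without the control the market clears where 148 - 4p = 8p - 200, i.e. p* = 29 and q* = 32.
The ceiling of 28 is below the equilibrium price 29, so it binds.
At p = 28: qd = 148 - 4·28 = 36 and qs = 8·28 - 200 = 24.
Quantity traded falls to 24. At q = 24 the demand price is (148 - 24)/4 = 31 and the supply price is (200 + 24)/8 = 28.
Deadweight loss = ½ · (31 - 28) · (32 - 24) = ½ · 3 · 8 = 12.

12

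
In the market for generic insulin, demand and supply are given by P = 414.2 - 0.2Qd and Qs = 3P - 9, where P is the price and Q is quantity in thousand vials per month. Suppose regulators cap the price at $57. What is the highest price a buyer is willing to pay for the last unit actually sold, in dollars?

Rearranging demand gives Qd = 2071 - 5P. Setting quantity demanded equal to quantity supplied, 2071 - 5P = 3P - 9, gives P* = 260 and Q* = 771.
The ceiling of 57 is below the equilibrium price 260, so it binds.
At P = 57: Qd = 2071 - 5·57 = 1786 and Qs = 3·57 - 9 = 162.
Only 162 units reach the market. On the demand curve, the marginal buyer's willingness to pay at Q = 162 is (2071 - 162)/5 = 381.8.

381.8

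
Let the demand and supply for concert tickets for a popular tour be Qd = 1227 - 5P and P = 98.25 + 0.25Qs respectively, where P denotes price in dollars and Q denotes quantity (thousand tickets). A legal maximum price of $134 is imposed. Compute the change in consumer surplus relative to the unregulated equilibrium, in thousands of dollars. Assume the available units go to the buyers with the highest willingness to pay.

Rearranging supply gives Qs = 4P - 393. Without the control the market clears where 1227 - 5P = 4P - 393, i.e. P* = 180 and Q* = 327.
Because the ceiling (134) lies below the market-clearing price, it is binding.
At P = 134: Qd = 1227 - 5·134 = 557 and Qs = 4·134 - 393 = 143.
Consumer surplus without the control is ½ · (245.4 - 180) · 327 = 10692.9.
With the ceiling, 143 units are sold at 134 (assume they go to the highest-value buyers). The demand price at Q = 143 is 216.8, so CS = ½ · [(245.4 - 134) + (216.8 - 134)] · 143 = 13885.3.
Change in consumer surplus = 13885.3 - 10692.9 = 3192.4.

3192.4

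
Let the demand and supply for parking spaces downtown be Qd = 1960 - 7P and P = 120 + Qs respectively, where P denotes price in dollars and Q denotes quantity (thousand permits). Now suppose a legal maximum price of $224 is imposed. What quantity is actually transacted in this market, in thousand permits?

104

Rearranging supply gives Qs = P - 120. Without the control the market clears where 1960 - 7P = P - 120, i.e. P* = 260 and Q* = 140.
The ceiling of 224 is below the equilibrium price 260, so it binds.
At P = 224: Qd = 1960 - 7·224 = 392 and Qs = 224 - 120 = 104.
The quantity actually transacted is the short side, supply: 104.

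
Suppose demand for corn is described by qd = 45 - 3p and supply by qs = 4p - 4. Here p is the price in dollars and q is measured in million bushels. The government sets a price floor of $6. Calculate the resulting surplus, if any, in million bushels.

Without the control the market clears where 45 - 3p = 4p - 4, i.e. p* = 7 and q* = 24.
Since 6 is below p* = 7, the floor does not bind and the free-market outcome prevails.
Since the control does not bind, there is no surplus.

0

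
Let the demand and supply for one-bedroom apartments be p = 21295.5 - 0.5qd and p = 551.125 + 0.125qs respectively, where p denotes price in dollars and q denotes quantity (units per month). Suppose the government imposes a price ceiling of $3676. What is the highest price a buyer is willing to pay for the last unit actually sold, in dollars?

8796

Rearranging demand gives qd = 42591 - 2p; rearranging supply gives qs = 8p - 4409. Without the control the market clears where 42591 - 2p = 8p - 4409, i.e. p* = 4700 and q* = 33191.
Since 3676 < 4700, the ceiling is binding.
At p = 3676: qd = 42591 - 2·3676 = 35239 and qs = 8·3676 - 4409 = 24999.
Only 24999 units reach the market. On the demand curve, the marginal buyer's willingness to pay at q = 24999 is (42591 - 24999)/2 = 8796.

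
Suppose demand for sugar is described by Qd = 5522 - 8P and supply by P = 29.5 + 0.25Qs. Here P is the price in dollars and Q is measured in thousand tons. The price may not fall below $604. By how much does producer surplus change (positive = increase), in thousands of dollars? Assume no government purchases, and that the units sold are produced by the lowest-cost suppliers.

-51188

Rearranging supply gives Qs = 4P - 118. Equilibrium: 5522 - 8P = 4P - 118, so 5640 = 12P and P* = 470, Q* = 1762.
Because the floor (604) lies above the market-clearing price, it is binding.
At P = 604: Qd = 5522 - 8·604 = 690 and Qs = 4·604 - 118 = 2298.
Producer surplus without the control is ½ · (470 - 29.5) · 1762 = 388080.5.
With the floor, 690 units are sold at 604. The supply price at Q = 690 is 202, so PS = ½ · [(604 - 29.5) + (604 - 202)] · 690 = 336892.5.
Change in producer surplus = 336892.5 - 388080.5 = -51188.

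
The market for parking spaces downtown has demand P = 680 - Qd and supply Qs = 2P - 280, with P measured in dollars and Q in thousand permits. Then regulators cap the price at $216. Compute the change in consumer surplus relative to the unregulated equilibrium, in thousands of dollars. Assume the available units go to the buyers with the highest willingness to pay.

Rearranging demand gives Qd = 680 - P. Equilibrium: 680 - P = 2P - 280, so 960 = 3P and P* = 320, Q* = 360.
Since 216 < 320, the ceiling is binding.
At P = 216: Qd = 680 - 216 = 464 and Qs = 2·216 - 280 = 152.
Consumer surplus without the control is ½ · (680 - 320) · 360 = 64800.
With the ceiling, 152 units are sold at 216 (assume they go to the highest-value buyers). The demand price at Q = 152 is 528, so CS = ½ · [(680 - 216) + (528 - 216)] · 152 = 58976.
Change in consumer surplus = 58976 - 64800 = -5824.

-5824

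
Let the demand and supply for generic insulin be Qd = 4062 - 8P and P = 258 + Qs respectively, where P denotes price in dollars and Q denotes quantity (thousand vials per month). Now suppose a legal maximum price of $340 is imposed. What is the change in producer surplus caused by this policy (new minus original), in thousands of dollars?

-21280

Rearranging supply gives Qs = P - 258. In a free market, 4062 - 8P = P - 258 gives the equilibrium P* = 480, Q* = 222.
Because the ceiling (340) lies below the market-clearing price, it is binding.
At P = 340: Qd = 4062 - 8·340 = 1342 and Qs = 340 - 258 = 82.
Producer surplus without the control is ½ · (480 - 258) · 222 = 24642.
With the ceiling, producers sell 82 units at 340, so PS = ½ · (340 - 258) · 82 = 3362.
Change in producer surplus = 3362 - 24642 = -21280.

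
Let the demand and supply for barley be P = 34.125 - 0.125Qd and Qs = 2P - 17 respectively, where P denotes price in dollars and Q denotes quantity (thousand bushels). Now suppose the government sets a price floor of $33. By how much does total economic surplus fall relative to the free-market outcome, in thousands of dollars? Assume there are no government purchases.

Rearranging demand gives Qd = 273 - 8P. Equilibrium: 273 - 8P = 2P - 17, so 290 = 10P and P* = 29, Q* = 41.
The floor of 33 is above the equilibrium price 29, so it binds.
At P = 33: Qd = 273 - 8·33 = 9 and Qs = 2·33 - 17 = 49.
Quantity traded falls to 9. At Q = 9 the demand price is (273 - 9)/8 = 33 and the supply price is (17 + 9)/2 = 13.
Deadweight loss = ½ · (33 - 13) · (41 - 9) = ½ · 20 · 32 = 320.

320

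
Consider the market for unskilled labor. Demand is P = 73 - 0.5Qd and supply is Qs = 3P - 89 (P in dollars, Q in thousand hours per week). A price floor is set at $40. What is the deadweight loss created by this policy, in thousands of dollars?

0

Rearranging demand gives Qd = 146 - 2P. Without the control the market clears where 146 - 2P = 3P - 89, i.e. P* = 47 and Q* = 52.
The floor of 40 is below the equilibrium price 47, so it is not binding; the market clears at P* = 47, Q* = 52.
Since the control does not bind, no trades are prevented and deadweight loss is zero.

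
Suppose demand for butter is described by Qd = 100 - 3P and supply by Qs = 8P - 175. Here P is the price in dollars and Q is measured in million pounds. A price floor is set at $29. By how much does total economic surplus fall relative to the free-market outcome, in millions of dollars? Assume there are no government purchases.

33

Setting quantity demanded equal to quantity supplied, 100 - 3P = 8P - 175, gives P* = 25 and Q* = 25.
The floor of 29 is above the equilibrium price 25, so it binds.
At P = 29: Qd = 100 - 3·29 = 13 and Qs = 8·29 - 175 = 57.
Quantity traded falls to 13. At Q = 13 the demand price is (100 - 13)/3 = 29 and the supply price is (175 + 13)/8 = 23.5.
Deadweight loss = ½ · (29 - 23.5) · (25 - 13) = ½ · 5.5 · 12 = 33.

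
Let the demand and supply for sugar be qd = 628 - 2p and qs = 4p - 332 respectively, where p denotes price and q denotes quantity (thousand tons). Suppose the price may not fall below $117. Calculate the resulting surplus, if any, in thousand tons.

0

Without the control the market clears where 628 - 2p = 4p - 332, i.e. p* = 160 and q* = 308.
The floor of 117 is below the equilibrium price 160, so it is not binding; the market clears at p* = 160, q* = 308.
Since the control does not bind, there is no surplus.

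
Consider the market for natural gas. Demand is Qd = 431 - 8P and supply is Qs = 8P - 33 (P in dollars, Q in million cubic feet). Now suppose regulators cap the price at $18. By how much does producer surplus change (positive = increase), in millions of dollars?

-1705

In a free market, 431 - 8P = 8P - 33 gives the equilibrium P* = 29, Q* = 199.
Since 18 < 29, the ceiling is binding.
At P = 18: Qd = 431 - 8·18 = 287 and Qs = 8·18 - 33 = 111.
Producer surplus without the control is ½ · (29 - 4.125) · 199 = 2475.0625.
With the ceiling, producers sell 111 units at 18, so PS = ½ · (18 - 4.125) · 111 = 770.0625.
Change in producer surplus = 770.0625 - 2475.0625 = -1705.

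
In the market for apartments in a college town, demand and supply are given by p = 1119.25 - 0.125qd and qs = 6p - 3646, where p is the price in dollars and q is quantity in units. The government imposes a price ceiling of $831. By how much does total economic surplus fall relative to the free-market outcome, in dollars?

Rearranging demand gives qd = 8954 - 8p. In a free market, 8954 - 8p = 6p - 3646 gives the equilibrium p* = 900, q* = 1754.
Since 831 < 900, the ceiling is binding.
At p = 831: qd = 8954 - 8·831 = 2306 and qs = 6·831 - 3646 = 1340.
Quantity traded falls to 1340. At q = 1340 the demand price is (8954 - 1340)/8 = 951.75 and the supply price is (3646 + 1340)/6 = 831.
Deadweight loss = ½ · (951.75 - 831) · (1754 - 1340) = ½ · 120.75 · 414 = 24995.25.

24995.25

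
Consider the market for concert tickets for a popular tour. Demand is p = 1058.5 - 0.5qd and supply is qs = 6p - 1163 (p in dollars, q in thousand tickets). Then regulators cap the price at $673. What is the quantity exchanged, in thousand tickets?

1297

Rearranging demand gives qd = 2117 - 2p. Equilibrium: 2117 - 2p = 6p - 1163, so 3280 = 8p and p* = 410, q* = 1297.
The ceiling of 673 is above the equilibrium price 410, so it is not binding; the market clears at p* = 410, q* = 1297.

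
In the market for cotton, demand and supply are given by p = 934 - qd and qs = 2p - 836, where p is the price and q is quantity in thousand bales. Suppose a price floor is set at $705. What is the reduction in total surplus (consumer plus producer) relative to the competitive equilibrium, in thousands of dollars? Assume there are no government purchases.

Rearranging demand gives qd = 934 - p. Equilibrium: 934 - p = 2p - 836, so 1770 = 3p and p* = 590, q* = 344.
Since 705 > 590, the floor is binding.
At p = 705: qd = 934 - 705 = 229 and qs = 2·705 - 836 = 574.
Quantity traded falls to 229. At q = 229 the demand price is 934 - 229 = 705 and the supply price is (836 + 229)/2 = 532.5.
Deadweight loss = ½ · (705 - 532.5) · (344 - 229) = ½ · 172.5 · 115 = 9918.75.

9918.75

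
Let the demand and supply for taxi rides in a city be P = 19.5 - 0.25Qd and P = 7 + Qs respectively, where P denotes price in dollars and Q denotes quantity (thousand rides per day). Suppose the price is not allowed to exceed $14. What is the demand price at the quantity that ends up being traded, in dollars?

Rearranging demand gives Qd = 78 - 4P; rearranging supply gives Qs = P - 7. Equilibrium: 78 - 4P = P - 7, so 85 = 5P and P* = 17, Q* = 10.
The ceiling of 14 is below the equilibrium price 17, so it binds.
At P = 14: Qd = 78 - 4·14 = 22 and Qs = 14 - 7 = 7.
Only 7 units reach the market. On the demand curve, the marginal buyer's willingness to pay at Q = 7 is (78 - 7)/4 = 17.75.

17.75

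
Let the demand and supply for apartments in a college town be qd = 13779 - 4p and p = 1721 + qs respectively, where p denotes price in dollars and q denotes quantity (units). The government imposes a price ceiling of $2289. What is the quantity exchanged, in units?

568

Rearranging supply gives qs = p - 1721. In a free market, 13779 - 4p = p - 1721 gives the equilibrium p* = 3100, q* = 1379.
The ceiling of 2289 is below the equilibrium price 3100, so it binds.
At p = 2289: qd = 13779 - 4·2289 = 4623 and qs = 2289 - 1721 = 568.
The quantity actually transacted is the short side, supply: 568.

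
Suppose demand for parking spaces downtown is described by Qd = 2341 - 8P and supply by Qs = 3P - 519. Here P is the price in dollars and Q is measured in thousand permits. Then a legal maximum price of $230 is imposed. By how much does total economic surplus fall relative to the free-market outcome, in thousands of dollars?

1856.25

Without the control the market clears where 2341 - 8P = 3P - 519, i.e. P* = 260 and Q* = 261.
Since 230 < 260, the ceiling is binding.
At P = 230: Qd = 2341 - 8·230 = 501 and Qs = 3·230 - 519 = 171.
Quantity traded falls to 171. At Q = 171 the demand price is (2341 - 171)/8 = 271.25 and the supply price is (519 + 171)/3 = 230.
Deadweight loss = ½ · (271.25 - 230) · (261 - 171) = ½ · 41.25 · 90 = 1856.25.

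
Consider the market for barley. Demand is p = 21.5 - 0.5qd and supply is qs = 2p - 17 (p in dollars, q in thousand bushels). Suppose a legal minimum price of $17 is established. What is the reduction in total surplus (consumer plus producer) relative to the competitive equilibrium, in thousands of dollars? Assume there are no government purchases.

Rearranging demand gives qd = 43 - 2p. Setting quantity demanded equal to quantity supplied, 43 - 2p = 2p - 17, gives p* = 15 and q* = 13.
Since 17 > 15, the floor is binding.
At p = 17: qd = 43 - 2·17 = 9 and qs = 2·17 - 17 = 17.
Quantity traded falls to 9. At q = 9 the demand price is (43 - 9)/2 = 17 and the supply price is (17 + 9)/2 = 13.
Deadweight loss = ½ · (17 - 13) · (13 - 9) = ½ · 4 · 4 = 8.

8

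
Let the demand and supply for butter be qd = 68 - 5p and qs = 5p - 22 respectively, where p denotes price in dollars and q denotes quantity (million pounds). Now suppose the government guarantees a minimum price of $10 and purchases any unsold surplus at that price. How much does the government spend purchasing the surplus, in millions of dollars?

100

Equilibrium: 68 - 5p = 5p - 22, so 90 = 10p and p* = 9, q* = 23.
Because the floor (10) lies above the market-clearing price, it is binding.
At p = 10: qd = 68 - 5·10 = 18 and qs = 5·10 - 22 = 28.
Surplus = qs - qd = 10.
Government expenditure = surplus × support price = 10 × 10 = 100.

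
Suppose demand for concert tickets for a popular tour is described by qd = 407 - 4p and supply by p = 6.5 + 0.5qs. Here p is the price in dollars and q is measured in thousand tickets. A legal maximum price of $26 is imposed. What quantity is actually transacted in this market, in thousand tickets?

39

Rearranging supply gives qs = 2p - 13. Setting quantity demanded equal to quantity supplied, 407 - 4p = 2p - 13, gives p* = 70 and q* = 127.
Because the ceiling (26) lies below the market-clearing price, it is binding.
At p = 26: qd = 407 - 4·26 = 303 and qs = 2·26 - 13 = 39.
The quantity actually transacted is the short side, supply: 39.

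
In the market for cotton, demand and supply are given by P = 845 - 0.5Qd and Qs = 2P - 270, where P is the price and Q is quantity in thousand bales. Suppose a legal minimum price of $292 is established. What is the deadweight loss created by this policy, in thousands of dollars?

Rearranging demand gives Qd = 1690 - 2P. In a free market, 1690 - 2P = 2P - 270 gives the equilibrium P* = 490, Q* = 710.
Since 292 is below P* = 490, the floor does not bind and the free-market outcome prevails.
Since the control does not bind, no trades are prevented and deadweight loss is zero.

0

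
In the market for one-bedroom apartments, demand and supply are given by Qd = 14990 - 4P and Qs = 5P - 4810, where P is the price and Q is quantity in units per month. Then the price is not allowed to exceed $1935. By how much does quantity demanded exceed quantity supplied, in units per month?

Equilibrium: 14990 - 4P = 5P - 4810, so 19800 = 9P and P* = 2200, Q* = 6190.
Because the ceiling (1935) lies below the market-clearing price, it is binding.
At P = 1935: Qd = 14990 - 4·1935 = 7250 and Qs = 5·1935 - 4810 = 4865.
Shortage = Qd - Qs = 7250 - 4865 = 2385.

2385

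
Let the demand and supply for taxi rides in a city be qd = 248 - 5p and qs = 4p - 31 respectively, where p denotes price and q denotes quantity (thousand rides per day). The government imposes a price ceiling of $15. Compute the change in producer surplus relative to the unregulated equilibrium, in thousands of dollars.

Setting quantity demanded equal to quantity supplied, 248 - 5p = 4p - 31, gives p* = 31 and q* = 93.
Because the ceiling (15) lies below the market-clearing price, it is binding.
At p = 15: qd = 248 - 5·15 = 173 and qs = 4·15 - 31 = 29.
Producer surplus without the control is ½ · (31 - 7.75) · 93 = 1081.125.
With the ceiling, producers sell 29 units at 15, so PS = ½ · (15 - 7.75) · 29 = 105.125.
Change in producer surplus = 105.125 - 1081.125 = -976.

-976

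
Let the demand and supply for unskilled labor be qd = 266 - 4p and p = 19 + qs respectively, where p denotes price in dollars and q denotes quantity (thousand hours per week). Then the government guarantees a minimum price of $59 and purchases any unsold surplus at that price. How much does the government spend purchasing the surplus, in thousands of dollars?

590

Rearranging supply gives qs = p - 19. In a free market, 266 - 4p = p - 19 gives the equilibrium p* = 57, q* = 38.
Because the floor (59) lies above the market-clearing price, it is binding.
At p = 59: qd = 266 - 4·59 = 30 and qs = 59 - 19 = 40.
Surplus = qs - qd = 10.
Government expenditure = surplus × support price = 10 × 59 = 590.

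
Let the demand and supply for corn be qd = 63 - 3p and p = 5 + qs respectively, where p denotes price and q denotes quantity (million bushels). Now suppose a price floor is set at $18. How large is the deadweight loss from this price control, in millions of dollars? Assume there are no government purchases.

6

Rearranging supply gives qs = p - 5. Without the control the market clears where 63 - 3p = p - 5, i.e. p* = 17 and q* = 12.
Since 18 > 17, the floor is binding.
At p = 18: qd = 63 - 3·18 = 9 and qs = 18 - 5 = 13.
Quantity traded falls to 9. At q = 9 the demand price is (63 - 9)/3 = 18 and the supply price is 5 + 9 = 14.
Deadweight loss = ½ · (18 - 14) · (12 - 9) = ½ · 4 · 3 = 6.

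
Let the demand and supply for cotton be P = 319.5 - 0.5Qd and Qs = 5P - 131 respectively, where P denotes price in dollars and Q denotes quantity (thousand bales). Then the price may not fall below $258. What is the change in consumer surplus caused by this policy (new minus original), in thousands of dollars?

-40108

Rearranging demand gives Qd = 639 - 2P. Without the control the market clears where 639 - 2P = 5P - 131, i.e. P* = 110 and Q* = 419.
The floor of 258 is above the equilibrium price 110, so it binds.
At P = 258: Qd = 639 - 2·258 = 123 and Qs = 5·258 - 131 = 1159.
Consumer surplus without the control is ½ · (319.5 - 110) · 419 = 43890.25.
With the floor, consumers buy 123 units at 258, so CS = ½ · (319.5 - 258) · 123 = 3782.25.
Change in consumer surplus = 3782.25 - 43890.25 = -40108.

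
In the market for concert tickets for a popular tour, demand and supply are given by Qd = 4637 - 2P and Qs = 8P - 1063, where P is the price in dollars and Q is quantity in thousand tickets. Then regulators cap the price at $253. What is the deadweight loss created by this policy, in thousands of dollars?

2009780

Equilibrium: 4637 - 2P = 8P - 1063, so 5700 = 10P and P* = 570, Q* = 3497.
The ceiling of 253 is below the equilibrium price 570, so it binds.
At P = 253: Qd = 4637 - 2·253 = 4131 and Qs = 8·253 - 1063 = 961.
Quantity traded falls to 961. At Q = 961 the demand price is (4637 - 961)/2 = 1838 and the supply price is (1063 + 961)/8 = 253.
Deadweight loss = ½ · (1838 - 253) · (3497 - 961) = ½ · 1585 · 2536 = 2009780.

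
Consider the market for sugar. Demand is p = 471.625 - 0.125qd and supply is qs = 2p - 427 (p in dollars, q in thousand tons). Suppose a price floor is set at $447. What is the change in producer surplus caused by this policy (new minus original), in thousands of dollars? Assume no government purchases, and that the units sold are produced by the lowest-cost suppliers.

-6345

Rearranging demand gives qd = 3773 - 8p. In a free market, 3773 - 8p = 2p - 427 gives the equilibrium p* = 420, q* = 413.
Because the floor (447) lies above the market-clearing price, it is binding.
At p = 447: qd = 3773 - 8·447 = 197 and qs = 2·447 - 427 = 467.
Producer surplus without the control is ½ · (420 - 213.5) · 413 = 42642.25.
With the floor, 197 units are sold at 447. The supply price at q = 197 is 312, so PS = ½ · [(447 - 213.5) + (447 - 312)] · 197 = 36297.25.
Change in producer surplus = 36297.25 - 42642.25 = -6345.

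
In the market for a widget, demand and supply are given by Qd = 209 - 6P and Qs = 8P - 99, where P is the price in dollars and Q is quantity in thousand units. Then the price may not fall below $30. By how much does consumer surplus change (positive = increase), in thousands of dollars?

-424

In a free market, 209 - 6P = 8P - 99 gives the equilibrium P* = 22, Q* = 77.
The floor of 30 is above the equilibrium price 22, so it binds.
At P = 30: Qd = 209 - 6·30 = 29 and Qs = 8·30 - 99 = 141.
Consumer surplus without the control is ½ · (209/6 - 22) · 77 = 5929/12.
With the floor, consumers buy 29 units at 30, so CS = ½ · (209/6 - 30) · 29 = 841/12.
Change in consumer surplus = 841/12 - 5929/12 = -424.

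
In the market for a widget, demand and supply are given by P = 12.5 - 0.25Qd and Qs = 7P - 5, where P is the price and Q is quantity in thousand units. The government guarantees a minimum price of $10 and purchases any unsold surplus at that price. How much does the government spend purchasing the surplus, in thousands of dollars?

550

Rearranging demand gives Qd = 50 - 4P. Without the control the market clears where 50 - 4P = 7P - 5, i.e. P* = 5 and Q* = 30.
The floor of 10 is above the equilibrium price 5, so it binds.
At P = 10: Qd = 50 - 4·10 = 10 and Qs = 7·10 - 5 = 65.
Surplus = Qs - Qd = 55.
Government expenditure = surplus × support price = 55 × 10 = 550.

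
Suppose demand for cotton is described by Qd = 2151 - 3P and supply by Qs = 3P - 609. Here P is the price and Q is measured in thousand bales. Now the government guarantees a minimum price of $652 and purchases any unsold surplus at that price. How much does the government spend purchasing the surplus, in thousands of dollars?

Without the control the market clears where 2151 - 3P = 3P - 609, i.e. P* = 460 and Q* = 771.
Since 652 > 460, the floor is binding.
At P = 652: Qd = 2151 - 3·652 = 195 and Qs = 3·652 - 609 = 1347.
Surplus = Qs - Qd = 1152.
Government expenditure = surplus × support price = 1152 × 652 = 751104.

751104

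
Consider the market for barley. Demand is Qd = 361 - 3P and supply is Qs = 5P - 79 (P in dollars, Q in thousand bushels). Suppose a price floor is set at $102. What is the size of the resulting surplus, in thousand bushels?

Equilibrium: 361 - 3P = 5P - 79, so 440 = 8P and P* = 55, Q* = 196.
The floor of 102 is above the equilibrium price 55, so it binds.
At P = 102: Qd = 361 - 3·102 = 55 and Qs = 5·102 - 79 = 431.
Surplus = Qs - Qd = 431 - 55 = 376.

376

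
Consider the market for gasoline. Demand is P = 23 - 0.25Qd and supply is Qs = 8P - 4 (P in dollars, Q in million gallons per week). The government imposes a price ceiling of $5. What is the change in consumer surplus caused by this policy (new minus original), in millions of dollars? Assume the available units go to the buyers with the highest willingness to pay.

36

Rearranging demand gives Qd = 92 - 4P. Setting quantity demanded equal to quantity supplied, 92 - 4P = 8P - 4, gives P* = 8 and Q* = 60.
The ceiling of 5 is below the equilibrium price 8, so it binds.
At P = 5: Qd = 92 - 4·5 = 72 and Qs = 8·5 - 4 = 36.
Consumer surplus without the control is ½ · (23 - 8) · 60 = 450.
With the ceiling, 36 units are sold at 5 (assume they go to the highest-value buyers). The demand price at Q = 36 is 14, so CS = ½ · [(23 - 5) + (14 - 5)] · 36 = 486.
Change in consumer surplus = 486 - 450 = 36.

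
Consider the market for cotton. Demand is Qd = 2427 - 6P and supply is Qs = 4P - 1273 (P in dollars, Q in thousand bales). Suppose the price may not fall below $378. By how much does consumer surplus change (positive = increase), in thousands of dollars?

-1464

In a free market, 2427 - 6P = 4P - 1273 gives the equilibrium P* = 370, Q* = 207.
Since 378 > 370, the floor is binding.
At P = 378: Qd = 2427 - 6·378 = 159 and Qs = 4·378 - 1273 = 239.
Consumer surplus without the control is ½ · (404.5 - 370) · 207 = 3570.75.
With the floor, consumers buy 159 units at 378, so CS = ½ · (404.5 - 378) · 159 = 2106.75.
Change in consumer surplus = 2106.75 - 3570.75 = -1464.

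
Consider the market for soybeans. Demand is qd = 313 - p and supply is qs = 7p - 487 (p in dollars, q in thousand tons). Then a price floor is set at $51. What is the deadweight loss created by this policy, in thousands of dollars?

Without the control the market clears where 313 - p = 7p - 487, i.e. p* = 100 and q* = 213.
The floor of 51 is below the equilibrium price 100, so it is not binding; the market clears at p* = 100, q* = 213.
Since the control does not bind, no trades are prevented and deadweight loss is zero.

0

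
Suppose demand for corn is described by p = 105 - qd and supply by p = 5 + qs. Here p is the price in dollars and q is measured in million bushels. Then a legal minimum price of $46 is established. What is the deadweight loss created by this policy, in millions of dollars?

Rearranging demand gives qd = 105 - p; rearranging supply gives qs = p - 5. In a free market, 105 - p = p - 5 gives the equilibrium p* = 55, q* = 50.
Since 46 is below p* = 55, the floor does not bind and the free-market outcome prevails.
Since the control does not bind, no trades are prevented and deadweight loss is zero.

0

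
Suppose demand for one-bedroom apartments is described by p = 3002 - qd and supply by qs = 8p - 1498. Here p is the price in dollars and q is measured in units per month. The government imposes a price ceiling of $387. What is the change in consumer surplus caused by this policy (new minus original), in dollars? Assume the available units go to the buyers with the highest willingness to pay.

-228034

Rearranging demand gives qd = 3002 - p. In a free market, 3002 - p = 8p - 1498 gives the equilibrium p* = 500, q* = 2502.
Because the ceiling (387) lies below the market-clearing price, it is binding.
At p = 387: qd = 3002 - 387 = 2615 and qs = 8·387 - 1498 = 1598.
Consumer surplus without the control is ½ · (3002 - 500) · 2502 = 3130002.
With the ceiling, 1598 units are sold at 387 (assume they go to the highest-value buyers). The demand price at q = 1598 is 1404, so CS = ½ · [(3002 - 387) + (1404 - 387)] · 1598 = 2901968.
Change in consumer surplus = 2901968 - 3130002 = -228034.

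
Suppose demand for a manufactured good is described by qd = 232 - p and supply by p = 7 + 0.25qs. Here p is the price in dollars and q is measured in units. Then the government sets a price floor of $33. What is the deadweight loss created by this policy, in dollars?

0

Rearranging supply gives qs = 4p - 28. In a free market, 232 - p = 4p - 28 gives the equilibrium p* = 52, q* = 180.
The floor of 33 is below the equilibrium price 52, so it is not binding; the market clears at p* = 52, q* = 180.
Since the control does not bind, no trades are prevented and deadweight loss is zero.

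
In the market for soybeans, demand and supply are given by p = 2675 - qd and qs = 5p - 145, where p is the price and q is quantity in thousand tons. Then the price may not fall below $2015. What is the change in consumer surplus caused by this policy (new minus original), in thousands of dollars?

-2213212.5

Rearranging demand gives qd = 2675 - p. Without the control the market clears where 2675 - p = 5p - 145, i.e. p* = 470 and q* = 2205.
Because the floor (2015) lies above the market-clearing price, it is binding.
At p = 2015: qd = 2675 - 2015 = 660 and qs = 5·2015 - 145 = 9930.
Consumer surplus without the control is ½ · (2675 - 470) · 2205 = 2431012.5.
With the floor, consumers buy 660 units at 2015, so CS = ½ · (2675 - 2015) · 660 = 217800.
Change in consumer surplus = 217800 - 2431012.5 = -2213212.5.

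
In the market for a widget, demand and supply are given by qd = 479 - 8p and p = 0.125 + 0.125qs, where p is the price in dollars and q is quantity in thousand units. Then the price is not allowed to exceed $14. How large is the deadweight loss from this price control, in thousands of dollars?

2048

Rearranging supply gives qs = 8p - 1. Setting quantity demanded equal to quantity supplied, 479 - 8p = 8p - 1, gives p* = 30 and q* = 239.
Since 14 < 30, the ceiling is binding.
At p = 14: qd = 479 - 8·14 = 367 and qs = 8·14 - 1 = 111.
Quantity traded falls to 111. At q = 111 the demand price is (479 - 111)/8 = 46 and the supply price is (1 + 111)/8 = 14.
Deadweight loss = ½ · (46 - 14) · (239 - 111) = ½ · 32 · 128 = 2048.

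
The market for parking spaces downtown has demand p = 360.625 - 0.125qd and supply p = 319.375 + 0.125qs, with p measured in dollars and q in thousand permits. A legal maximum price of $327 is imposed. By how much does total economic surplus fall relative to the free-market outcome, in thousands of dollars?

Rearranging demand gives qd = 2885 - 8p; rearranging supply gives qs = 8p - 2555. Without the control the market clears where 2885 - 8p = 8p - 2555, i.e. p* = 340 and q* = 165.
Since 327 < 340, the ceiling is binding.
At p = 327: qd = 2885 - 8·327 = 269 and qs = 8·327 - 2555 = 61.
Quantity traded falls to 61. At q = 61 the demand price is (2885 - 61)/8 = 353 and the supply price is (2555 + 61)/8 = 327.
Deadweight loss = ½ · (353 - 327) · (165 - 61) = ½ · 26 · 104 = 1352.

1352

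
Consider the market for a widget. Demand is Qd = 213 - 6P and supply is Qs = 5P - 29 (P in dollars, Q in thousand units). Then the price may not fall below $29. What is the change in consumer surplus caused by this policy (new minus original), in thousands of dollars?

-420

Setting quantity demanded equal to quantity supplied, 213 - 6P = 5P - 29, gives P* = 22 and Q* = 81.
Because the floor (29) lies above the market-clearing price, it is binding.
At P = 29: Qd = 213 - 6·29 = 39 and Qs = 5·29 - 29 = 116.
Consumer surplus without the control is ½ · (35.5 - 22) · 81 = 546.75.
With the floor, consumers buy 39 units at 29, so CS = ½ · (35.5 - 29) · 39 = 126.75.
Change in consumer surplus = 126.75 - 546.75 = -420.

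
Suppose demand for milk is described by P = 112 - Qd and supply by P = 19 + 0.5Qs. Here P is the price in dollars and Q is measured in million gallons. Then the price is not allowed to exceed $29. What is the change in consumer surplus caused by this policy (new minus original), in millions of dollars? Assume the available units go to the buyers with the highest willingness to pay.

-462

Rearranging demand gives Qd = 112 - P; rearranging supply gives Qs = 2P - 38. Equilibrium: 112 - P = 2P - 38, so 150 = 3P and P* = 50, Q* = 62.
Since 29 < 50, the ceiling is binding.
At P = 29: Qd = 112 - 29 = 83 and Qs = 2·29 - 38 = 20.
Consumer surplus without the control is ½ · (112 - 50) · 62 = 1922.
With the ceiling, 20 units are sold at 29 (assume they go to the highest-value buyers). The demand price at Q = 20 is 92, so CS = ½ · [(112 - 29) + (92 - 29)] · 20 = 1460.
Change in consumer surplus = 1460 - 1922 = -462.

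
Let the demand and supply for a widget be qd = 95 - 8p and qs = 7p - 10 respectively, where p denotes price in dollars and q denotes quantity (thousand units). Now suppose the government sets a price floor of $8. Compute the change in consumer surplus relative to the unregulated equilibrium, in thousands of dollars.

-35

Without the control the market clears where 95 - 8p = 7p - 10, i.e. p* = 7 and q* = 39.
Because the floor (8) lies above the market-clearing price, it is binding.
At p = 8: qd = 95 - 8·8 = 31 and qs = 7·8 - 10 = 46.
Consumer surplus without the control is ½ · (11.875 - 7) · 39 = 95.0625.
With the floor, consumers buy 31 units at 8, so CS = ½ · (11.875 - 8) · 31 = 60.0625.
Change in consumer surplus = 60.0625 - 95.0625 = -35.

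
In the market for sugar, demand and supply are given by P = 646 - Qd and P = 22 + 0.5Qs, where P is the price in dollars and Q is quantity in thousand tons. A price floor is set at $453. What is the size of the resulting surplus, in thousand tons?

669

Rearranging demand gives Qd = 646 - P; rearranging supply gives Qs = 2P - 44. In a free market, 646 - P = 2P - 44 gives the equilibrium P* = 230, Q* = 416.
Since 453 > 230, the floor is binding.
At P = 453: Qd = 646 - 453 = 193 and Qs = 2·453 - 44 = 862.
Surplus = Qs - Qd = 862 - 193 = 669.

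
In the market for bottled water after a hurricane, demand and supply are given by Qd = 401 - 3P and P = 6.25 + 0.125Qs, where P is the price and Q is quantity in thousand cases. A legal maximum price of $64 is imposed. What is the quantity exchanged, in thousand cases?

278

Rearranging supply gives Qs = 8P - 50. Setting quantity demanded equal to quantity supplied, 401 - 3P = 8P - 50, gives P* = 41 and Q* = 278.
Since 64 is above P* = 41, the ceiling does not bind and the free-market outcome prevails.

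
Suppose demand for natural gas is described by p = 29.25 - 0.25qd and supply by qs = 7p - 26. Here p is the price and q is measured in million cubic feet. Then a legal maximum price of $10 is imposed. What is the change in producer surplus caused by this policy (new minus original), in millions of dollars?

Rearranging demand gives qd = 117 - 4p. Without the control the market clears where 117 - 4p = 7p - 26, i.e. p* = 13 and q* = 65.
Because the ceiling (10) lies below the market-clearing price, it is binding.
At p = 10: qd = 117 - 4·10 = 77 and qs = 7·10 - 26 = 44.
Producer surplus without the control is ½ · (13 - 26/7) · 65 = 4225/14.
With the ceiling, producers sell 44 units at 10, so PS = ½ · (10 - 26/7) · 44 = 968/7.
Change in producer surplus = 968/7 - 4225/14 = -163.5.

-163.5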